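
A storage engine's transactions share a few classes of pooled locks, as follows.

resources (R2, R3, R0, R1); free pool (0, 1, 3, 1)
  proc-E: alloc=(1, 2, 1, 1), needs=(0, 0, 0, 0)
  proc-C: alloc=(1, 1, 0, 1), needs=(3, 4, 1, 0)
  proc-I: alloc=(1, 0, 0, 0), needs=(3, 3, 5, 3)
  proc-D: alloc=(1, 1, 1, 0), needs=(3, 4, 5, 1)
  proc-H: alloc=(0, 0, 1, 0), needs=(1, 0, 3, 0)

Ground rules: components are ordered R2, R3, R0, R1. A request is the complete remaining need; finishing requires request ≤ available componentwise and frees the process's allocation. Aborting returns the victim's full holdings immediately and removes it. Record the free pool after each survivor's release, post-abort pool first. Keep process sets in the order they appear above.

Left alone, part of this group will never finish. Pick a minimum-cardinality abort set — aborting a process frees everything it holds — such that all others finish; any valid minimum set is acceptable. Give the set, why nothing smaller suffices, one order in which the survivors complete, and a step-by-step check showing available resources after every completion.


The answer: abort proc-C and proc-D.
Key observation: aborting proc-C and proc-D returns (2, 2, 1, 1), and proc-I — hopeless before — runs at step 3 with the returned capacity in the pool.
Why nothing smaller works — every single abort fails: proc-E alone leaves proc-C blocked (short on R2 and R3); proc-C alone leaves proc-I blocked (short on R2); proc-I alone leaves proc-C blocked (short on R2 and R3); proc-D alone leaves proc-C blocked (short on R2); proc-H alone leaves proc-C blocked (short on R2 and R3).
Survivors finish in the order: proc-E, proc-H, proc-I. Walking it through (pool after the aborts first):
  pool = (2, 3, 4, 2)
  proc-E: need (0, 0, 0, 0) fits (2, 3, 4, 2); releases (1, 2, 1, 1), pool now (3, 5, 5, 3)
  proc-H: need (1, 0, 3, 0) fits (3, 5, 5, 3); releases (0, 0, 1, 0), pool now (3, 5, 6, 3)
  proc-I: need (3, 3, 5, 3) fits (3, 5, 6, 3); releases (1, 0, 0, 0), pool now (4, 5, 6, 3)


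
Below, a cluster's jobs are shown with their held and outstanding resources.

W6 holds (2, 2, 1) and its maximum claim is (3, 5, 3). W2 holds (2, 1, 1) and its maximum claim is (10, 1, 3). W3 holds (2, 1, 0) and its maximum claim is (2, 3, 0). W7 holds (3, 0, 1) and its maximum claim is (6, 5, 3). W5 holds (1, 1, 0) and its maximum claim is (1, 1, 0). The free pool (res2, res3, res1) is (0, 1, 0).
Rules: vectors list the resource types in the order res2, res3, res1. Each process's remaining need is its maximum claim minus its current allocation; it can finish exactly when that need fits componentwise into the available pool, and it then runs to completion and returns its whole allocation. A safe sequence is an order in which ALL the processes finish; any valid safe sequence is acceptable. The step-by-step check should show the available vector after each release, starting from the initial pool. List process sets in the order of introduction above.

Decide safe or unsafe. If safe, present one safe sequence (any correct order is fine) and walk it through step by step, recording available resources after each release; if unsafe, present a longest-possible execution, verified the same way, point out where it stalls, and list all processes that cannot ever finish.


UNSAFE — no complete ordering exists.
Key observation: after W5, W3 complete, (3, 3, 0) is the best the pool ever gets, yet each leftover process wants more res1.
Going as far as possible: W5, W3; after that, nothing fits. Walking it through:
  pool = (0, 1, 0)
  W5 needs (0, 0, 0) <= (0, 1, 0) -> finishes; pool += (1, 1, 0) = (1, 2, 0)
  W3 needs (0, 2, 0) <= (1, 2, 0) -> finishes; pool += (2, 1, 0) = (3, 3, 0)
  W6 cannot run: need (1, 3, 2) vs free (3, 3, 0) (insufficient res1)
  W2 cannot run: need (8, 0, 2) vs free (3, 3, 0) (insufficient res2 and res1)
  W7 cannot run: need (3, 5, 2) vs free (3, 3, 0) (insufficient res3 and res1)
Processes that can never finish: W6, W2 and W7.


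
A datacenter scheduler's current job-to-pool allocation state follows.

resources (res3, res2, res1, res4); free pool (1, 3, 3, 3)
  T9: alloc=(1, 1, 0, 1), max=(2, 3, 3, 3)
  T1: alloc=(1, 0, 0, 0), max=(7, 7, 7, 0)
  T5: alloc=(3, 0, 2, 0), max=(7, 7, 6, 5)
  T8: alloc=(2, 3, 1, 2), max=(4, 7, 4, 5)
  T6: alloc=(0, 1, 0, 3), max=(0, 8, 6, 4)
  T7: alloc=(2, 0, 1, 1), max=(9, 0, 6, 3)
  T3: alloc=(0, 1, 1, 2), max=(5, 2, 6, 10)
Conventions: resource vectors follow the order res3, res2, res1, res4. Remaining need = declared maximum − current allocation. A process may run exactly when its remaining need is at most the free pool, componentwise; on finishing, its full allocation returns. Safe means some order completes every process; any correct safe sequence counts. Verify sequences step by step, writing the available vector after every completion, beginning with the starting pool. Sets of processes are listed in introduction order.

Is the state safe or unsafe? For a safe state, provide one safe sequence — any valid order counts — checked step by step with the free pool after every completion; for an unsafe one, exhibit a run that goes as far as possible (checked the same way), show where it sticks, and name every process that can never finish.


SAFE, for example via the order T9, T8, T5, T6, T7, T1, T3.
Key observation: T9 marks the first exact bind of the order: its need (1, 2, 3, 2) fits the free (1, 3, 3, 3) with zero slack on a requested resource.
Step-by-step check:
  pool = (1, 3, 3, 3)
  run T9 (needs (1, 2, 3, 2), free (1, 3, 3, 3)); after release of (1, 1, 0, 1) the pool is (2, 4, 3, 4)
  run T8 (needs (2, 4, 3, 3), free (2, 4, 3, 4)); after release of (2, 3, 1, 2) the pool is (4, 7, 4, 6)
  run T5 (needs (4, 7, 4, 5), free (4, 7, 4, 6)); after release of (3, 0, 2, 0) the pool is (7, 7, 6, 6)
  run T6 (needs (0, 7, 6, 1), free (7, 7, 6, 6)); after release of (0, 1, 0, 3) the pool is (7, 8, 6, 9)
  run T7 (needs (7, 0, 5, 2), free (7, 8, 6, 9)); after release of (2, 0, 1, 1) the pool is (9, 8, 7, 10)
  run T1 (needs (6, 7, 7, 0), free (9, 8, 7, 10)); after release of (1, 0, 0, 0) the pool is (10, 8, 7, 10)
  run T3 (needs (5, 1, 5, 8), free (10, 8, 7, 10)); after release of (0, 1, 1, 2) the pool is (10, 9, 8, 12)


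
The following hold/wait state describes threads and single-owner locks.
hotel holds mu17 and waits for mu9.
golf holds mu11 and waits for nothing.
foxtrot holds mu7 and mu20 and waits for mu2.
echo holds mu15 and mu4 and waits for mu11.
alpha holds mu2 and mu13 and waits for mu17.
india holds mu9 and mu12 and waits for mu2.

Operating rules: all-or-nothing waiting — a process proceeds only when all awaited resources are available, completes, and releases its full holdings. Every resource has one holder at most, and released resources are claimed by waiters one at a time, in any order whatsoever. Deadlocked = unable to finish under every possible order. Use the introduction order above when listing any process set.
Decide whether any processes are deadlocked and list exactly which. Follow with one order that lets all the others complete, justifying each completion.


Deadlocked: hotel, foxtrot, alpha and india.
Key observation: hotel -> india -> alpha -> hotel is a circular wait — nothing in it can go first; foxtrot waits into the deadlock from upstream.
One completion order for the rest: golf, echo.
Step-by-step check:
  golf waits on nothing -> runs at once and releases mu11
  echo waits on mu11 — all released -> runs and releases mu15 and mu4


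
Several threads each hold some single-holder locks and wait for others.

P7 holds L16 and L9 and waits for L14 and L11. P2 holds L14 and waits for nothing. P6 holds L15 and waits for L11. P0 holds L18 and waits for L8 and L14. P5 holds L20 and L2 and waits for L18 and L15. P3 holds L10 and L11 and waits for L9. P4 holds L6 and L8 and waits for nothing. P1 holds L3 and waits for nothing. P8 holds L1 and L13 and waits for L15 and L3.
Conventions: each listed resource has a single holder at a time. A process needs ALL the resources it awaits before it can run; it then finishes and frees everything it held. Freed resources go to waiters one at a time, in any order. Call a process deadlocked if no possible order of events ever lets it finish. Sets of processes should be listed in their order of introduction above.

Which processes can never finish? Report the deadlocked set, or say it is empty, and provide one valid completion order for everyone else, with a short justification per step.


Deadlocked: P7, P6, P5, P3 and P8.
Key observation: P7 -> P3 -> P7 is a circular wait — nothing in it can go first; P6, P5 and P8 wait into the deadlock from upstream.
The rest can finish in the order P1, P2, P4, P0.
Verifying each step:
  P1 waits on nothing -> runs at once and releases L3
  P2 waits on nothing -> runs at once and releases L14
  P4 waits on nothing -> runs at once and releases L6 and L8
  P0: everything it awaited (L8 and L14) is free; runs, freeing L18


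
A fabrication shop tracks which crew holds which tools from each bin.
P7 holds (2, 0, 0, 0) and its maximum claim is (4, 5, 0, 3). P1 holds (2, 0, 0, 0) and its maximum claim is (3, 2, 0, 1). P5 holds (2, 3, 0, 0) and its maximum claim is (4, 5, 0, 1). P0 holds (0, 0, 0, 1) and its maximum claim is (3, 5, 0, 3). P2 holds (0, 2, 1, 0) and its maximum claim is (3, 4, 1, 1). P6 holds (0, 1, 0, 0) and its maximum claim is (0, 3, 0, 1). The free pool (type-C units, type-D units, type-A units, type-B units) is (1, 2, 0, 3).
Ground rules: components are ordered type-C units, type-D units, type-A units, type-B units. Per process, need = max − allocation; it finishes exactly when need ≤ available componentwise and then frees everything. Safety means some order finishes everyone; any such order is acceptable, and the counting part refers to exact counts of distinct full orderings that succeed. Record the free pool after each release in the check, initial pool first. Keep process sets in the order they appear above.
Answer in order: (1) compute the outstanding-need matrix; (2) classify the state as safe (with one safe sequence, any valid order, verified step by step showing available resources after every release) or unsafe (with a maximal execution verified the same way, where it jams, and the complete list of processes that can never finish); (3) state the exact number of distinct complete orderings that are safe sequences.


(1) Remaining need (order type-C units, type-D units, type-A units, type-B units):
  P7: (2, 5, 0, 3)
  P1: (1, 2, 0, 1)
  P5: (2, 2, 0, 1)
  P0: (3, 5, 0, 2)
  P2: (3, 2, 0, 1)
  P6: (0, 2, 0, 1)
(2) SAFE. One safe sequence: P1, P2, P6, P0, P7, P5.
Key observation: P1 marks the first exact bind of the order: its need (1, 2, 0, 1) fits the free (1, 2, 0, 3) with zero slack on a requested resource.
Walking it through:
  pool = (1, 2, 0, 3)
  P1: need (1, 2, 0, 1) fits (1, 2, 0, 3); releases (2, 0, 0, 0), pool now (3, 2, 0, 3)
  P2: need (3, 2, 0, 1) fits (3, 2, 0, 3); releases (0, 2, 1, 0), pool now (3, 4, 1, 3)
  P6: need (0, 2, 0, 1) fits (3, 4, 1, 3); releases (0, 1, 0, 0), pool now (3, 5, 1, 3)
  P0: need (3, 5, 0, 2) fits (3, 5, 1, 3); releases (0, 0, 0, 1), pool now (3, 5, 1, 4)
  P7: need (2, 5, 0, 3) fits (3, 5, 1, 4); releases (2, 0, 0, 0), pool now (5, 5, 1, 4)
  P5: need (2, 2, 0, 1) fits (5, 5, 1, 4); releases (2, 3, 0, 0), pool now (7, 8, 1, 4)
(3) Precisely 60 of the possible complete orderings are safe sequences.


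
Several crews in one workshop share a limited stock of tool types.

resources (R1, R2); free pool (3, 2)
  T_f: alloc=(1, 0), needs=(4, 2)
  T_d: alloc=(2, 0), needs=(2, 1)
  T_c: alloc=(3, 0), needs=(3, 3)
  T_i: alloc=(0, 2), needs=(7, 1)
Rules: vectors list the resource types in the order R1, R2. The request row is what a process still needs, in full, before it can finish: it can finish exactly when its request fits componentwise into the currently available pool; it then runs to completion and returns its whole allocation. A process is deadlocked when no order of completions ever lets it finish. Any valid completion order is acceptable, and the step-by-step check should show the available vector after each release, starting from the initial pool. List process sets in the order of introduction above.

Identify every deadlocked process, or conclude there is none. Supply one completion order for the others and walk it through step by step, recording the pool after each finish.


Deadlocked: T_c and T_i.
Key observation: after T_d, T_f the pool peaks at (6, 2), and each blocked process is short somewhere: T_c on R2; T_i on R1.
The rest can finish in the order T_d, T_f. Step-by-step check:
  pool = (3, 2)
  T_d: need (2, 1) fits (3, 2); releases (2, 0), pool now (5, 2)
  T_f: need (4, 2) fits (5, 2); releases (1, 0), pool now (6, 2)
None of the blocked processes ever fits:
  T_c still needs (3, 3) but only (6, 2) is free — short on R2
  T_i still needs (7, 1) but only (6, 2) is free — short on R1


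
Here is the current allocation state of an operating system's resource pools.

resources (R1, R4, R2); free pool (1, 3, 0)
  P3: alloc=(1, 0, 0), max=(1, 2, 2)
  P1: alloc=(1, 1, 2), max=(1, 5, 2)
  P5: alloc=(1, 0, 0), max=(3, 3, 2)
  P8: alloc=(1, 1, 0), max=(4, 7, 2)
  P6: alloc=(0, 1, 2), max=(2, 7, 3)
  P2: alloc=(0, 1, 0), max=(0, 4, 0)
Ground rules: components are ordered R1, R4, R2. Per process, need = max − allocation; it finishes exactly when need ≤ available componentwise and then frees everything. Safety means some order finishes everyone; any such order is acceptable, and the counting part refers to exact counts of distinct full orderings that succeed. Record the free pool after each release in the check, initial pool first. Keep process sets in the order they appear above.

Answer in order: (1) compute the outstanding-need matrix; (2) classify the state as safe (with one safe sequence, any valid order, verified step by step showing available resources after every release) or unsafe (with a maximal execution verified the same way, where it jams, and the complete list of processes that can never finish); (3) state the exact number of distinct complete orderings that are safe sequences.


(1) Need matrix, components ordered R1, R4, R2:
  P3: (0, 2, 2)
  P1: (0, 4, 0)
  P5: (2, 3, 2)
  P8: (3, 6, 2)
  P6: (2, 6, 1)
  P2: (0, 3, 0)
(2) UNSAFE.
Key observation: R4 is the bottleneck — with P2, P1, P3, P5 done the pool holds (4, 5, 2), short of every remaining need.
The run P2, P1, P3, P5 cannot be extended any further. Walking it through:
  pool = (1, 3, 0)
  P2 needs (0, 3, 0) <= (1, 3, 0) -> finishes; pool += (0, 1, 0) = (1, 4, 0)
  P1 needs (0, 4, 0) <= (1, 4, 0) -> finishes; pool += (1, 1, 2) = (2, 5, 2)
  P3 needs (0, 2, 2) <= (2, 5, 2) -> finishes; pool += (1, 0, 0) = (3, 5, 2)
  P5 needs (2, 3, 2) <= (3, 5, 2) -> finishes; pool += (1, 0, 0) = (4, 5, 2)
  P8 still needs (3, 6, 2) but only (4, 5, 2) is free — short on R4
  P6 still needs (2, 6, 1) but only (4, 5, 2) is free — short on R4
Permanently blocked: P8 and P6.
(3) Precisely 0 of the possible complete orderings are safe sequences.


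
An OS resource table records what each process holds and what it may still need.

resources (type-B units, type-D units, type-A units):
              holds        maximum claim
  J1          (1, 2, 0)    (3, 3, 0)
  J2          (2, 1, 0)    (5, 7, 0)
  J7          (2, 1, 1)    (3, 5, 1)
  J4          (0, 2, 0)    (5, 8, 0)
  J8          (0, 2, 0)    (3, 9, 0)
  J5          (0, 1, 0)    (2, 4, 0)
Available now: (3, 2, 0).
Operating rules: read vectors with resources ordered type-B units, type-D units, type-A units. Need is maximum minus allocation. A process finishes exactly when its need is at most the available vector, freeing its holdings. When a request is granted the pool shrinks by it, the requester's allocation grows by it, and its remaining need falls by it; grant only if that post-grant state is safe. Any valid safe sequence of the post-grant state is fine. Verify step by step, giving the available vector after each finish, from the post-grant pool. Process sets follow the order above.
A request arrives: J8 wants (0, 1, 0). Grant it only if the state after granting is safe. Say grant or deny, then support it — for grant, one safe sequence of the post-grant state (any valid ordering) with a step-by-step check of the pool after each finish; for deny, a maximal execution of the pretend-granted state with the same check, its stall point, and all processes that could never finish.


DENY — the pretend-granted state is unsafe.
Key observation: the wall is type-D units: completing J1, J5, J7 brings the pool only to (6, 5, 1), and all the rest need more.
On the post-grant state, J1, J5, J7 is a maximal run — nothing extends it. Verifying each step:
  pool = (3, 1, 0)
  J1: need (2, 1, 0) fits (3, 1, 0); releases (1, 2, 0), pool now (4, 3, 0)
  J5: need (2, 3, 0) fits (4, 3, 0); releases (0, 1, 0), pool now (4, 4, 0)
  J7: need (1, 4, 0) fits (4, 4, 0); releases (2, 1, 1), pool now (6, 5, 1)
  blocked: J2 wants (3, 6, 0), pool (6, 5, 1) — not enough type-D units
  blocked: J4 wants (5, 6, 0), pool (6, 5, 1) — not enough type-D units
  blocked: J8 wants (3, 6, 0), pool (6, 5, 1) — not enough type-D units
Post-grant, the permanently blocked set is J2, J4 and J8.


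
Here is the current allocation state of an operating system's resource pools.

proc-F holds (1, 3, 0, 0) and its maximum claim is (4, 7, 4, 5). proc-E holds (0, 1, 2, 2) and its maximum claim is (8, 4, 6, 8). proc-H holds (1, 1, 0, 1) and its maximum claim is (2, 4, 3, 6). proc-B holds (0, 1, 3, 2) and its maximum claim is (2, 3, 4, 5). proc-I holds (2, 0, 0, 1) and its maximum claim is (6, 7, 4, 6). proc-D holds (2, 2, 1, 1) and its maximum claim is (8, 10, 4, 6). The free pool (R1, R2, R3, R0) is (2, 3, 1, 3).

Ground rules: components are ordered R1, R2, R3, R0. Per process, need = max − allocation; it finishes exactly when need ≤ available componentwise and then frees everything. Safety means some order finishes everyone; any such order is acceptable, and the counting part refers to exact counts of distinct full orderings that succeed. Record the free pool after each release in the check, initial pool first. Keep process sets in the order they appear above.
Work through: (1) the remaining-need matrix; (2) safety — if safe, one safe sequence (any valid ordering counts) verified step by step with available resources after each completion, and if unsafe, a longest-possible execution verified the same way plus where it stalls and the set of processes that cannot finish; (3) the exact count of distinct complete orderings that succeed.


(1) Need matrix, components ordered R1, R2, R3, R0:
  proc-F: (3, 4, 4, 5)
  proc-E: (8, 3, 4, 6)
  proc-H: (1, 3, 3, 5)
  proc-B: (2, 2, 1, 3)
  proc-I: (4, 7, 4, 5)
  proc-D: (6, 8, 3, 5)
(2) SAFE. One safe sequence: proc-B, proc-H, proc-F, proc-I, proc-D, proc-E.
Key observation: at proc-B the run first touches a limit — (2, 2, 1, 3) against (2, 3, 1, 3), exact on a resource it actually requests.
Walking it through:
  pool = (2, 3, 1, 3)
  proc-B: need (2, 2, 1, 3) fits (2, 3, 1, 3); releases (0, 1, 3, 2), pool now (2, 4, 4, 5)
  proc-H: need (1, 3, 3, 5) fits (2, 4, 4, 5); releases (1, 1, 0, 1), pool now (3, 5, 4, 6)
  proc-F: need (3, 4, 4, 5) fits (3, 5, 4, 6); releases (1, 3, 0, 0), pool now (4, 8, 4, 6)
  proc-I: need (4, 7, 4, 5) fits (4, 8, 4, 6); releases (2, 0, 0, 1), pool now (6, 8, 4, 7)
  proc-D: need (6, 8, 3, 5) fits (6, 8, 4, 7); releases (2, 2, 1, 1), pool now (8, 10, 5, 8)
  proc-E: need (8, 3, 4, 6) fits (8, 10, 5, 8); releases (0, 1, 2, 2), pool now (8, 11, 7, 10)
(3) Precisely 1 of the possible complete orderings is a safe sequence.


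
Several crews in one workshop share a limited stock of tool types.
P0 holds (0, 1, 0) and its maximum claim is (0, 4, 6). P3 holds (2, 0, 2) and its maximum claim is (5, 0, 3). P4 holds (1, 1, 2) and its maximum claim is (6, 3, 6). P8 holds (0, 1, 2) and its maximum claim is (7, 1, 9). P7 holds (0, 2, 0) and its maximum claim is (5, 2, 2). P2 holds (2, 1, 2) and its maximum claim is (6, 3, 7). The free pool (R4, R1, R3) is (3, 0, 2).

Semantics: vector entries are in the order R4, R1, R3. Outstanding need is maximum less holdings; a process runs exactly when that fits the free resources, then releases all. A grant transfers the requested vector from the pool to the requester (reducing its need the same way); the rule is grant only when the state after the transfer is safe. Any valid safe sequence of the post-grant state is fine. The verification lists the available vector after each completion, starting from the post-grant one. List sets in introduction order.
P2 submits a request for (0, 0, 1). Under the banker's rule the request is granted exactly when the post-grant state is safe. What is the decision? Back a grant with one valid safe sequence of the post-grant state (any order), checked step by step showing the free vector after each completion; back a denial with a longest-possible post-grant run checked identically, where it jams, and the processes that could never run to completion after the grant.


DENY. Granting would leave the state unsafe.
Key observation: once P3, P7 finish, the pool peaks at (5, 2, 3) — and every remaining process still needs more R3 than that.
On the post-grant state, P3, P7 is a maximal run — nothing extends it. Check, step by step:
  pool = (3, 0, 1)
  P3 needs (3, 0, 1) <= (3, 0, 1) -> finishes; pool += (2, 0, 2) = (5, 0, 3)
  P7 needs (5, 0, 2) <= (5, 0, 3) -> finishes; pool += (0, 2, 0) = (5, 2, 3)
  P0 cannot run: need (0, 3, 6) vs free (5, 2, 3) (insufficient R1 and R3)
  P4 cannot run: need (5, 2, 4) vs free (5, 2, 3) (insufficient R3)
  P8 cannot run: need (7, 0, 7) vs free (5, 2, 3) (insufficient R4 and R3)
  P2 cannot run: need (4, 2, 4) vs free (5, 2, 3) (insufficient R3)
Had the request been granted, P0, P4, P8 and P2 could never finish.


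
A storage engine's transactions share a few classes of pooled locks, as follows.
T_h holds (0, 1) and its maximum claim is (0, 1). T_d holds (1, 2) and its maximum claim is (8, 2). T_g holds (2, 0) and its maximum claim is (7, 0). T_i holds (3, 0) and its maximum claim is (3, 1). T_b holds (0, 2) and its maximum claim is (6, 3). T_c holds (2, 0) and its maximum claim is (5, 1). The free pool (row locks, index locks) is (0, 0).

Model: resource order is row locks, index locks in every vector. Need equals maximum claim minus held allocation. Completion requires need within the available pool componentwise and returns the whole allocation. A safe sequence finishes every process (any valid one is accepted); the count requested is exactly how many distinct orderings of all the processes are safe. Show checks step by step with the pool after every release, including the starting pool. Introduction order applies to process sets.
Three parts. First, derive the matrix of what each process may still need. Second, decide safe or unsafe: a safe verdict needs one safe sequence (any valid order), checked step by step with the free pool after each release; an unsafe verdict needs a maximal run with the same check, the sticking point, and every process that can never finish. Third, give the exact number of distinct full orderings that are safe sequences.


(1) Remaining need (order row locks, index locks):
  T_h: (0, 0)
  T_d: (7, 0)
  T_g: (5, 0)
  T_i: (0, 1)
  T_b: (6, 1)
  T_c: (3, 1)
(2) SAFE, for example via the order T_h, T_i, T_c, T_g, T_b, T_d.
Key observation: at T_i the run first touches a limit — (0, 1) against (0, 1), exact on a resource it actually requests.
Step-by-step check:
  pool = (0, 0)
  T_h: need (0, 0) fits (0, 0); releases (0, 1), pool now (0, 1)
  T_i: need (0, 1) fits (0, 1); releases (3, 0), pool now (3, 1)
  T_c: need (3, 1) fits (3, 1); releases (2, 0), pool now (5, 1)
  T_g: need (5, 0) fits (5, 1); releases (2, 0), pool now (7, 1)
  T_b: need (6, 1) fits (7, 1); releases (0, 2), pool now (7, 3)
  T_d: need (7, 0) fits (7, 3); releases (1, 2), pool now (8, 5)
(3) The exact count: 2 of the possible complete orderings are safe sequences.


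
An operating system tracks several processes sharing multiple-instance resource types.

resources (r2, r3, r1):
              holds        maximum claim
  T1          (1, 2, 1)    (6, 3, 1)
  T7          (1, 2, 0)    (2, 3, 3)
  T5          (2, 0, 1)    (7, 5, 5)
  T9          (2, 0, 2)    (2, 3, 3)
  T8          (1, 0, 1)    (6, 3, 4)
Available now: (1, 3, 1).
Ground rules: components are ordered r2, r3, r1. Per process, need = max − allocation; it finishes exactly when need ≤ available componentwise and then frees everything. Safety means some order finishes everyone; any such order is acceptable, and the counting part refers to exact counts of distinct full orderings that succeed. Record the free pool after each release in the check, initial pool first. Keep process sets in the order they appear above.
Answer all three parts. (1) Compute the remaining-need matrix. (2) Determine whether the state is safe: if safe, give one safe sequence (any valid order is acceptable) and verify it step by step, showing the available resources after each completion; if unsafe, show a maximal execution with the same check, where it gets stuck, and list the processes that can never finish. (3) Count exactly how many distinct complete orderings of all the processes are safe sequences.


(1) Outstanding need per process (order r2, r3, r1):
  T1: (5, 1, 0)
  T7: (1, 1, 3)
  T5: (5, 5, 4)
  T9: (0, 3, 1)
  T8: (5, 3, 3)
(2) UNSAFE.
Key observation: even finishing T9, T7 leaves just (4, 5, 3) free — too little r2 for any of the remaining processes.
The run T9, T7 cannot be extended any further. Verifying each step:
  pool = (1, 3, 1)
  run T9 (needs (0, 3, 1), free (1, 3, 1)); after release of (2, 0, 2) the pool is (3, 3, 3)
  run T7 (needs (1, 1, 3), free (3, 3, 3)); after release of (1, 2, 0) the pool is (4, 5, 3)
  T1 still needs (5, 1, 0) but only (4, 5, 3) is free — short on r2
  T5 still needs (5, 5, 4) but only (4, 5, 3) is free — short on r2 and r1
  T8 still needs (5, 3, 3) but only (4, 5, 3) is free — short on r2
Permanently blocked: T1, T5 and T8.
(3) Precisely 0 of the possible complete orderings are safe sequences.


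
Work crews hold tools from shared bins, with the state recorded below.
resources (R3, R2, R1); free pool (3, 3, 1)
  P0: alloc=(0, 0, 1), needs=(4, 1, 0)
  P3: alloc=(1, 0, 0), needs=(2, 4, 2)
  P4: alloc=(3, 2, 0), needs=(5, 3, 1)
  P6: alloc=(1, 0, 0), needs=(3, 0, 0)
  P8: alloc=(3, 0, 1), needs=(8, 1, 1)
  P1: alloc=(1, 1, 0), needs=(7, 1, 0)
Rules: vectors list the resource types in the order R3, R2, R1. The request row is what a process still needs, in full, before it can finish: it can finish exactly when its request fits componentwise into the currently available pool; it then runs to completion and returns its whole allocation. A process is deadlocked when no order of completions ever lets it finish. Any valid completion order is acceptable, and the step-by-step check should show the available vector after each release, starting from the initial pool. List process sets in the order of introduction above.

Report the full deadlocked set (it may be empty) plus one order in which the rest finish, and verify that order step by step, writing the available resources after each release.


Deadlocked: P3, P4, P8 and P1.
Key observation: after P6, P0 the pool peaks at (4, 3, 2), and each blocked process is short somewhere: P3 on R2; P4 on R3; P8 on R3; P1 on R3.
One completion order for the rest: P6, P0. Check, step by step:
  pool = (3, 3, 1)
  P6: need (3, 0, 0) fits (3, 3, 1); releases (1, 0, 0), pool now (4, 3, 1)
  P0: need (4, 1, 0) fits (4, 3, 1); releases (0, 0, 1), pool now (4, 3, 2)
The stuck group stays short no matter what:
  P3 cannot run: need (2, 4, 2) vs free (4, 3, 2) (insufficient R2)
  P4 cannot run: need (5, 3, 1) vs free (4, 3, 2) (insufficient R3)
  P8 cannot run: need (8, 1, 1) vs free (4, 3, 2) (insufficient R3)
  P1 cannot run: need (7, 1, 0) vs free (4, 3, 2) (insufficient R3)


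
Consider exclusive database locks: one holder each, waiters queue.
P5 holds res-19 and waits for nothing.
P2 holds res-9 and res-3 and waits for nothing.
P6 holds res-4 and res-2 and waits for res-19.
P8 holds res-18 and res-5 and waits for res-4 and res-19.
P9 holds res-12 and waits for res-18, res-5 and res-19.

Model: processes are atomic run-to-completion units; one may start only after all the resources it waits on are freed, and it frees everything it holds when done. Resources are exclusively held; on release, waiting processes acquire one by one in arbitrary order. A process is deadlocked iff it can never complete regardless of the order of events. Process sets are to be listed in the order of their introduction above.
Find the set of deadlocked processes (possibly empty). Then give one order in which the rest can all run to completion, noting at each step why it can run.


Nothing here is deadlocked.
Key observation: the waits form no ring: some process can always run, and its releases unblock the others one by one.
A valid finishing order for the others: P2, P5, P6, P8, P9.
Verifying each step:
  P2: no waits; runs immediately, freeing res-9 and res-3
  P5: no waits; runs immediately, freeing res-19
  P6: everything it awaited (res-19) is free; runs, freeing res-4 and res-2
  P8: everything it awaited (res-4 and res-19) is free; runs, freeing res-18 and res-5
  P9: everything it awaited (res-18, res-5 and res-19) is free; runs, freeing res-12


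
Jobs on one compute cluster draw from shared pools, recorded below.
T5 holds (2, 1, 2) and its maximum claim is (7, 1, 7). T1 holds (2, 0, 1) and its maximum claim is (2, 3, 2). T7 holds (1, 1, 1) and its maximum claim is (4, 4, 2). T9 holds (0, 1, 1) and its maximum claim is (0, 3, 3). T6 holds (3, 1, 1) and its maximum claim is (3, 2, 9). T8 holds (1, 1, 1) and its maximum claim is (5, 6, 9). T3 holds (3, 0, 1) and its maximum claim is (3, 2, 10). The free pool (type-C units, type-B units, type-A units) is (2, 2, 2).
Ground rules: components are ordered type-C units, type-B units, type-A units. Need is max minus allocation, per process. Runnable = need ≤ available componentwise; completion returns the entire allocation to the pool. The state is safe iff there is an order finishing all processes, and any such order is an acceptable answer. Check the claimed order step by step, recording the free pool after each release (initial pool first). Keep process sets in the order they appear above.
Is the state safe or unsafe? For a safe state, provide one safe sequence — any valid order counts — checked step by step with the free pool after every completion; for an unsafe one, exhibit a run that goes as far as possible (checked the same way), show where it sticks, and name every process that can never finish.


The state is UNSAFE.
Key observation: T9, T1, T7, T5 can finish, but then (7, 5, 7) is all there is, and the blocked group's type-A units demands exceed it.
A maximal execution: T9, T1, T7, T5 — then nothing else fits. Step-by-step check:
  pool = (2, 2, 2)
  T9 needs (0, 2, 2) <= (2, 2, 2) -> finishes; pool += (0, 1, 1) = (2, 3, 3)
  T1 needs (0, 3, 1) <= (2, 3, 3) -> finishes; pool += (2, 0, 1) = (4, 3, 4)
  T7 needs (3, 3, 1) <= (4, 3, 4) -> finishes; pool += (1, 1, 1) = (5, 4, 5)
  T5 needs (5, 0, 5) <= (5, 4, 5) -> finishes; pool += (2, 1, 2) = (7, 5, 7)
  T6 cannot run: need (0, 1, 8) vs free (7, 5, 7) (insufficient type-A units)
  T8 cannot run: need (4, 5, 8) vs free (7, 5, 7) (insufficient type-A units)
  T3 cannot run: need (0, 2, 9) vs free (7, 5, 7) (insufficient type-A units)
Permanently blocked: T6, T8 and T3.


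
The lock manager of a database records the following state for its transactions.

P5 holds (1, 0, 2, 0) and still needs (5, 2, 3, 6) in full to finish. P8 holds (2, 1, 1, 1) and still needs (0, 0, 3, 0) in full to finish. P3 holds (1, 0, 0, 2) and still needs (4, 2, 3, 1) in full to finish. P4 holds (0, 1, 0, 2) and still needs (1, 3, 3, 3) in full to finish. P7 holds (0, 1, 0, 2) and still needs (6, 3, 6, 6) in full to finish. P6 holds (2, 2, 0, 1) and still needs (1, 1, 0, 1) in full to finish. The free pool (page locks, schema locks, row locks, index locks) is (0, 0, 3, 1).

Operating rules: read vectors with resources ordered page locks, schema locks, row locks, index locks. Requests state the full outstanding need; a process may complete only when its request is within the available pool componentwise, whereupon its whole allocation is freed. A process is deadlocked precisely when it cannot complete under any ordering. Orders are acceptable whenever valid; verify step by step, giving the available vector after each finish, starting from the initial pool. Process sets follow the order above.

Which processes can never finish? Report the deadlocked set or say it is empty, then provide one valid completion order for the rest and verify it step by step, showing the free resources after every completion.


No process is deadlocked.
Key observation: no deadlock: P8 fits now, and the freed resources carry the rest through.
A valid finishing order for the others: P8, P6, P3, P4, P5, P7. Verifying each step:
  pool = (0, 0, 3, 1)
  P8 needs (0, 0, 3, 0) <= (0, 0, 3, 1) -> finishes; pool += (2, 1, 1, 1) = (2, 1, 4, 2)
  P6 needs (1, 1, 0, 1) <= (2, 1, 4, 2) -> finishes; pool += (2, 2, 0, 1) = (4, 3, 4, 3)
  P3 needs (4, 2, 3, 1) <= (4, 3, 4, 3) -> finishes; pool += (1, 0, 0, 2) = (5, 3, 4, 5)
  P4 needs (1, 3, 3, 3) <= (5, 3, 4, 5) -> finishes; pool += (0, 1, 0, 2) = (5, 4, 4, 7)
  P5 needs (5, 2, 3, 6) <= (5, 4, 4, 7) -> finishes; pool += (1, 0, 2, 0) = (6, 4, 6, 7)
  P7 needs (6, 3, 6, 6) <= (6, 4, 6, 7) -> finishes; pool += (0, 1, 0, 2) = (6, 5, 6, 9)


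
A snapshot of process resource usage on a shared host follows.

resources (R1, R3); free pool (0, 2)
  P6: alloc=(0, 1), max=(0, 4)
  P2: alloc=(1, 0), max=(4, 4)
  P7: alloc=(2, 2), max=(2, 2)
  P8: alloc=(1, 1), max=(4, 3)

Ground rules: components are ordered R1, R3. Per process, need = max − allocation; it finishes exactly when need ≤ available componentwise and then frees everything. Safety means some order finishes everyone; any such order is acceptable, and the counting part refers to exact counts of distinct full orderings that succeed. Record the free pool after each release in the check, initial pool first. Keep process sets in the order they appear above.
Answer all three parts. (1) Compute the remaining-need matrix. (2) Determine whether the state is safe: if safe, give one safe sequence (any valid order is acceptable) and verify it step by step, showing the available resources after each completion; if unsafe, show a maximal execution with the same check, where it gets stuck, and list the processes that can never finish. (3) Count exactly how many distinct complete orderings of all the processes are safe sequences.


(1) Remaining need (order R1, R3):
  P6: (0, 3)
  P2: (3, 4)
  P7: (0, 0)
  P8: (3, 2)
(2) UNSAFE.
Key observation: no order helps: past P7, P6, the free pool tops out at (2, 5), below what each blocked process needs in R1.
Going as far as possible: P7, P6; after that, nothing fits. Verifying each step:
  pool = (0, 2)
  P7 needs (0, 0) <= (0, 2) -> finishes; pool += (2, 2) = (2, 4)
  P6 needs (0, 3) <= (2, 4) -> finishes; pool += (0, 1) = (2, 5)
  P2 still needs (3, 4) but only (2, 5) is free — short on R1
  P8 still needs (3, 2) but only (2, 5) is free — short on R1
Processes that can never finish: P2 and P8.
(3) Precisely 0 of the possible complete orderings are safe sequences.


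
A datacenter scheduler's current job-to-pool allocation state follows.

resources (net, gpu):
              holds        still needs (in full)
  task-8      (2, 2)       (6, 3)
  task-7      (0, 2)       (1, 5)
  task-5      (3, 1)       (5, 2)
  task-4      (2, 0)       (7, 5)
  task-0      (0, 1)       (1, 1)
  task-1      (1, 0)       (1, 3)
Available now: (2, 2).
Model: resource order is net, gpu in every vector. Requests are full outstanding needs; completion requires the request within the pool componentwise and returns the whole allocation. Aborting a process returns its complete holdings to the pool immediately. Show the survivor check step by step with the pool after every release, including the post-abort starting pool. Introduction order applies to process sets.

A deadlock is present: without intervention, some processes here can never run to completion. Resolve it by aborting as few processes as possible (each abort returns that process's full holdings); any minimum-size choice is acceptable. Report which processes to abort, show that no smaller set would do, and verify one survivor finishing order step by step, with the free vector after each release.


The answer: abort task-8.
Key observation: before aborting task-8, task-7 was permanently blocked — no order could ever run it; afterwards it completes at step 3.
Minimality: the empty abort set fails — the state is deadlocked as it stands.
Survivors finish in the order: task-1, task-0, task-7, task-5, task-4. Walking it through (pool after the aborts first):
  pool = (4, 4)
  task-1 needs (1, 3) <= (4, 4) -> finishes; pool += (1, 0) = (5, 4)
  task-0 needs (1, 1) <= (5, 4) -> finishes; pool += (0, 1) = (5, 5)
  task-7 needs (1, 5) <= (5, 5) -> finishes; pool += (0, 2) = (5, 7)
  task-5 needs (5, 2) <= (5, 7) -> finishes; pool += (3, 1) = (8, 8)
  task-4 needs (7, 5) <= (8, 8) -> finishes; pool += (2, 0) = (10, 8)


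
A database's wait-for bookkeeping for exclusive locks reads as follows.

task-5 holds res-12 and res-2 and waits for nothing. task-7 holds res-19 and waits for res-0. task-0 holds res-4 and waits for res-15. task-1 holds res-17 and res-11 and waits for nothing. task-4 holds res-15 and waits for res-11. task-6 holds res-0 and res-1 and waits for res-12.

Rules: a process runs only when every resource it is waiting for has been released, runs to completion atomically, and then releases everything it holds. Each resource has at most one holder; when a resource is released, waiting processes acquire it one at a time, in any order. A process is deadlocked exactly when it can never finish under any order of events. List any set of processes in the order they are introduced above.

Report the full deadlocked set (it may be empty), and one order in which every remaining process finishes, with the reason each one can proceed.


The deadlocked set is empty.
Key observation: every chain of waits terminates; starting from the processes that wait on nothing, all the rest unlock in turn.
The rest can finish in the order task-1, task-4, task-5, task-6, task-0, task-7.
Step-by-step check:
  task-1: no waits; runs immediately, freeing res-17 and res-11
  task-4: everything it awaited (res-11) is free; runs, freeing res-15
  task-5: no waits; runs immediately, freeing res-12 and res-2
  task-6: everything it awaited (res-12) is free; runs, freeing res-0 and res-1
  task-0: everything it awaited (res-15) is free; runs, freeing res-4
  task-7: everything it awaited (res-0) is free; runs, freeing res-19


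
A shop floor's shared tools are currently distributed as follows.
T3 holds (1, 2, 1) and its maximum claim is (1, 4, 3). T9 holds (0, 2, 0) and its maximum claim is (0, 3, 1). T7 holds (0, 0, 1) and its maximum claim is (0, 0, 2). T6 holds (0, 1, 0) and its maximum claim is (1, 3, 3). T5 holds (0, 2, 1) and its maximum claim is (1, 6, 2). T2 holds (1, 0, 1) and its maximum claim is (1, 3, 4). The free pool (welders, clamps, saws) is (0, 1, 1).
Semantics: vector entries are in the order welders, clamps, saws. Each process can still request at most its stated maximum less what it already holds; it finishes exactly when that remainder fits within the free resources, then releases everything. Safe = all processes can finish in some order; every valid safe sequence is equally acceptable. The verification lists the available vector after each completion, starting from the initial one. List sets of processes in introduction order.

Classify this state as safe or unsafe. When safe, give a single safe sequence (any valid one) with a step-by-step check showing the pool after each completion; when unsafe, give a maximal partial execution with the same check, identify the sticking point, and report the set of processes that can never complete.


SAFE — a valid safe sequence is T7, T9, T3, T2, T5, T6.
Key observation: the first exact fit in this order is T7 — it needs (0, 0, 1) with (0, 1, 1) free, meeting a requested resource to the last unit.
Verifying each step:
  pool = (0, 1, 1)
  run T7 (needs (0, 0, 1), free (0, 1, 1)); after release of (0, 0, 1) the pool is (0, 1, 2)
  run T9 (needs (0, 1, 1), free (0, 1, 2)); after release of (0, 2, 0) the pool is (0, 3, 2)
  run T3 (needs (0, 2, 2), free (0, 3, 2)); after release of (1, 2, 1) the pool is (1, 5, 3)
  run T2 (needs (0, 3, 3), free (1, 5, 3)); after release of (1, 0, 1) the pool is (2, 5, 4)
  run T5 (needs (1, 4, 1), free (2, 5, 4)); after release of (0, 2, 1) the pool is (2, 7, 5)
  run T6 (needs (1, 2, 3), free (2, 7, 5)); after release of (0, 1, 0) the pool is (2, 8, 5)
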